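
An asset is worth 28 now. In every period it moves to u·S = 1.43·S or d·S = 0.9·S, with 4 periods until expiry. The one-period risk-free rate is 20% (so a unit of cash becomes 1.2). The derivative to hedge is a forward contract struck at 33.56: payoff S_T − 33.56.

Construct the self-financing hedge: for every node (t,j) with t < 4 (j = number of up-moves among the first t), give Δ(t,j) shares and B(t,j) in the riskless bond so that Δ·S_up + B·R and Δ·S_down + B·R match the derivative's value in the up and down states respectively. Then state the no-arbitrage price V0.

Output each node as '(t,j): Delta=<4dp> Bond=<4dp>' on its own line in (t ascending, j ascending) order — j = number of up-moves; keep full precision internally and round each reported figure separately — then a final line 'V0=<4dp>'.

The replicating-portfolio and risk-neutral prices coincide; use p* = (1.2−0.9)/(1.43−0.9) = 0.5660 for the latter.
At expiry t=4: V(4,0)=-15.1892, V(4,1)=-4.3708, V(4,2)=12.8183, V(4,3)=40.1300, V(4,4)=83.5252
(3,0): S=20.4120. Δ = (V_up−V_dn)/(S_up−S_dn) = (-4.3708−-15.1892)/(29.1892−18.3708) = 1.0000. V = [p*·-4.3708 + (1−p*)·-15.1892]/1.2 = -7.5547. B = V − Δ·S = -27.9667.
(3,1): S=32.4324. Δ = (V_up−V_dn)/(S_up−S_dn) = (12.8183−-4.3708)/(46.3783−29.1892) = 1.0000. V = [p*·12.8183 + (1−p*)·-4.3708]/1.2 = 4.4657. B = V − Δ·S = -27.9667.
(3,2): S=51.5315. Δ = (V_up−V_dn)/(S_up−S_dn) = (40.1300−12.8183)/(73.6900−46.3783) = 1.0000. V = [p*·40.1300 + (1−p*)·12.8183]/1.2 = 23.5648. B = V − Δ·S = -27.9667.
(3,3): S=81.8778. Δ = (V_up−V_dn)/(S_up−S_dn) = (83.5252−40.1300)/(117.0852−73.6900) = 1.0000. V = [p*·83.5252 + (1−p*)·40.1300]/1.2 = 53.9111. B = V − Δ·S = -27.9667.
(2,0): S=22.6800. Δ = (V_up−V_dn)/(S_up−S_dn) = (4.4657−-7.5547)/(32.4324−20.4120) = 1.0000. V = [p*·4.4657 + (1−p*)·-7.5547]/1.2 = -0.6256. B = V − Δ·S = -23.3056.
(2,1): S=36.0360. Δ = (V_up−V_dn)/(S_up−S_dn) = (23.5648−4.4657)/(51.5315−32.4324) = 1.0000. V = [p*·23.5648 + (1−p*)·4.4657]/1.2 = 12.7304. B = V − Δ·S = -23.3056.
(2,2): S=57.2572. Δ = (V_up−V_dn)/(S_up−S_dn) = (53.9111−23.5648)/(81.8778−51.5315) = 1.0000. V = [p*·53.9111 + (1−p*)·23.5648]/1.2 = 33.9516. B = V − Δ·S = -23.3056.
(1,0): S=25.2000. Δ = (V_up−V_dn)/(S_up−S_dn) = (12.7304−-0.6256)/(36.0360−22.6800) = 1.0000. V = [p*·12.7304 + (1−p*)·-0.6256]/1.2 = 5.7787. B = V − Δ·S = -19.4213.
(1,1): S=40.0400. Δ = (V_up−V_dn)/(S_up−S_dn) = (33.9516−12.7304)/(57.2572−36.0360) = 1.0000. V = [p*·33.9516 + (1−p*)·12.7304]/1.2 = 20.6187. B = V − Δ·S = -19.4213.
(0,0): S=28.0000. Δ = (V_up−V_dn)/(S_up−S_dn) = (20.6187−5.7787)/(40.0400−25.2000) = 1.0000. V = [p*·20.6187 + (1−p*)·5.7787]/1.2 = 11.8156. B = V − Δ·S = -16.1844.
The time-0 hedge costs 11.8156, which is the no-arbitrage price.

(0,0): Delta=1.0000 Bond=-16.1844
(1,0): Delta=1.0000 Bond=-19.4213
(1,1): Delta=1.0000 Bond=-19.4213
(2,0): Delta=1.0000 Bond=-23.3056
(2,1): Delta=1.0000 Bond=-23.3056
(2,2): Delta=1.0000 Bond=-23.3056
(3,0): Delta=1.0000 Bond=-27.9667
(3,1): Delta=1.0000 Bond=-27.9667
(3,2): Delta=1.0000 Bond=-27.9667
(3,3): Delta=1.0000 Bond=-27.9667
V0=11.8156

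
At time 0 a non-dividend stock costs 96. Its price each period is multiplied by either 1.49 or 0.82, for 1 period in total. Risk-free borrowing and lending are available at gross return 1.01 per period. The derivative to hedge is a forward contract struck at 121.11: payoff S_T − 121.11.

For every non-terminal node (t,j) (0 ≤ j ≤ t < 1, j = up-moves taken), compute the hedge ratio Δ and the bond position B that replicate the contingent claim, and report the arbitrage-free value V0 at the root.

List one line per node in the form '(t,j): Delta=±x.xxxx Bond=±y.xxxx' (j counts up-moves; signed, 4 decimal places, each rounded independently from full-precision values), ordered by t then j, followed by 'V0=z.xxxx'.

No-arbitrage ⇒ martingale measure with p* = (R−d)/(u−d) = 0.2836.
At expiry t=1: V(1,0)=-42.3900, V(1,1)=21.9300
(0,0): S=96.0000. Δ = (V_up−V_dn)/(S_up−S_dn) = (21.9300−-42.3900)/(143.0400−78.7200) = 1.0000. V = [p*·21.9300 + (1−p*)·-42.3900]/1.01 = -23.9109. B = V − Δ·S = -119.9109.
Self-financing check: at every node Δ·S+B equals the discounted successor values.

(0,0): Delta=1.0000 Bond=-119.9109
V0=-23.9109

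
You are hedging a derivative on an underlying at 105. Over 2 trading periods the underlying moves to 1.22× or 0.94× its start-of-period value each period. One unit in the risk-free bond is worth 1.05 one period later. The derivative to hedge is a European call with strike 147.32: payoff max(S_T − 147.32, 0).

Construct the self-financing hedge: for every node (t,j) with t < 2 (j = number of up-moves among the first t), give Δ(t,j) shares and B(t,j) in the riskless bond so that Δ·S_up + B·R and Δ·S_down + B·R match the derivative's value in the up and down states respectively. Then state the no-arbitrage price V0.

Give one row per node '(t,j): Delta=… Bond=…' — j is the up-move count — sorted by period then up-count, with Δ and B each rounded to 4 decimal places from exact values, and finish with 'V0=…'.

Since d<R<u, set p* = (R−d)/(u−d) = 0.3929; price each node as the discounted p*-expectation of its children.
Terminal payoffs: V(2,0)=0.0000, V(2,1)=0.0000, V(2,2)=8.9620
Node (1,0) S=98.7000: V=(p*·0.0000+(1−p*)·0.0000)/1.05=0.0000; Δ=(0.0000−0.0000)/(120.4140−92.7780)=0.0000; B=V−Δ·S=0.0000
Node (1,1) S=128.1000: V=(p*·8.9620+(1−p*)·0.0000)/1.05=3.3531; Δ=(8.9620−0.0000)/(156.2820−120.4140)=0.2499; B=V−Δ·S=-28.6540
Node (0,0) S=105.0000: V=(p*·3.3531+(1−p*)·0.0000)/1.05=1.2546; Δ=(3.3531−0.0000)/(128.1000−98.7000)=0.1141; B=V−Δ·S=-10.7209
Self-financing check: at every node Δ·S+B equals the discounted successor values.

(0,0): Delta=0.1141 Bond=-10.7209
(1,0): Delta=0.0000 Bond=0.0000
(1,1): Delta=0.2499 Bond=-28.6540
V0=1.2546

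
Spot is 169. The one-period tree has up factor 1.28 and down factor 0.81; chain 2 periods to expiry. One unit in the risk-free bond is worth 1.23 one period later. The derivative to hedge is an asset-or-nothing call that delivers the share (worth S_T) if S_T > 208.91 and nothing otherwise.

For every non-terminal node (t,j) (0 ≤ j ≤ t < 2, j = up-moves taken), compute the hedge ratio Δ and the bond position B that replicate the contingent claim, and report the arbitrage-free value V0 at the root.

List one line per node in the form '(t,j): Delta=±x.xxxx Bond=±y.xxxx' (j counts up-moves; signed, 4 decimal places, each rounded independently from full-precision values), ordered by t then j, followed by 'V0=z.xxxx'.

(0,0): Delta=2.5326 Bond=-281.8610
(1,0): Delta=0.0000 Bond=0.0000
(1,1): Delta=2.7234 Bond=-387.9616
V0=146.1502

The replicating-portfolio and risk-neutral prices coincide; use p* = (1.23−0.81)/(1.28−0.81) = 0.8936 for the latter.
At expiry t=2: V(2,0)=0.0000, V(2,1)=0.0000, V(2,2)=276.8896
(1,0): S=136.8900. Δ = (V_up−V_dn)/(S_up−S_dn) = (0.0000−0.0000)/(175.2192−110.8809) = 0.0000. V = [p*·0.0000 + (1−p*)·0.0000]/1.23 = 0.0000. B = V − Δ·S = 0.0000.
(1,1): S=216.3200. Δ = (V_up−V_dn)/(S_up−S_dn) = (276.8896−0.0000)/(276.8896−175.2192) = 2.7234. V = [p*·276.8896 + (1−p*)·0.0000]/1.23 = 201.1653. B = V − Δ·S = -387.9616.
(0,0): S=169.0000. Δ = (V_up−V_dn)/(S_up−S_dn) = (201.1653−0.0000)/(216.3200−136.8900) = 2.5326. V = [p*·201.1653 + (1−p*)·0.0000]/1.23 = 146.1502. B = V − Δ·S = -281.8610.
Each (Δ,B) replicates both successor values, so the strategy is self-financing and V0 is arbitrage-free.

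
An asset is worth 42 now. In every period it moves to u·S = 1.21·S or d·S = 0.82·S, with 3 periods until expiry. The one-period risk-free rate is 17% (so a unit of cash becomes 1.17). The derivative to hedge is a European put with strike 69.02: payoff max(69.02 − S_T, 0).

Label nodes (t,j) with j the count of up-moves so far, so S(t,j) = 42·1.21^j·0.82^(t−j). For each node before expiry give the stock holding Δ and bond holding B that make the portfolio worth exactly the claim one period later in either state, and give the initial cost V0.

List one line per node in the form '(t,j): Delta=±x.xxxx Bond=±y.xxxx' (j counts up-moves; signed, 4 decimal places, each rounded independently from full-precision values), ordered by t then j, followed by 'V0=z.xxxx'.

(0,0): Delta=-0.8066 Bond=37.3999
(1,0): Delta=-1.0000 Bond=50.4200
(1,1): Delta=-0.7916 Bond=42.9965
(2,0): Delta=-1.0000 Bond=58.9915
(2,1): Delta=-1.0000 Bond=58.9915
(2,2): Delta=-0.7754 Bond=49.3133
V0=3.5245

Risk-neutral probability p* = (R−d)/(u−d) = (1.17−0.82)/(1.21−0.82) = 0.8974.
Payoff layer (t=3): V(3,0)=45.8625, V(3,1)=34.8486, V(3,2)=18.5964, V(3,3)=0.0000
(2,0): S=28.2408. Δ = (V_up−V_dn)/(S_up−S_dn) = (34.8486−45.8625)/(34.1714−23.1575) = -1.0000. V = [p*·34.8486 + (1−p*)·45.8625]/1.17 = 30.7507. B = V − Δ·S = 58.9915.
(2,1): S=41.6724. Δ = (V_up−V_dn)/(S_up−S_dn) = (18.5964−34.8486)/(50.4236−34.1714) = -1.0000. V = [p*·18.5964 + (1−p*)·34.8486]/1.17 = 17.3191. B = V − Δ·S = 58.9915.
(2,2): S=61.4922. Δ = (V_up−V_dn)/(S_up−S_dn) = (0.0000−18.5964)/(74.4056−50.4236) = -0.7754. V = [p*·0.0000 + (1−p*)·18.5964]/1.17 = 1.6302. B = V − Δ·S = 49.3133.
(1,0): S=34.4400. Δ = (V_up−V_dn)/(S_up−S_dn) = (17.3191−30.7507)/(41.6724−28.2408) = -1.0000. V = [p*·17.3191 + (1−p*)·30.7507]/1.17 = 15.9800. B = V − Δ·S = 50.4200.
(1,1): S=50.8200. Δ = (V_up−V_dn)/(S_up−S_dn) = (1.6302−17.3191)/(61.4922−41.6724) = -0.7916. V = [p*·1.6302 + (1−p*)·17.3191]/1.17 = 2.7686. B = V − Δ·S = 42.9965.
(0,0): S=42.0000. Δ = (V_up−V_dn)/(S_up−S_dn) = (2.7686−15.9800)/(50.8200−34.4400) = -0.8066. V = [p*·2.7686 + (1−p*)·15.9800]/1.17 = 3.5245. B = V − Δ·S = 37.3999.
The time-0 hedge costs 3.5245, which is the no-arbitrage price.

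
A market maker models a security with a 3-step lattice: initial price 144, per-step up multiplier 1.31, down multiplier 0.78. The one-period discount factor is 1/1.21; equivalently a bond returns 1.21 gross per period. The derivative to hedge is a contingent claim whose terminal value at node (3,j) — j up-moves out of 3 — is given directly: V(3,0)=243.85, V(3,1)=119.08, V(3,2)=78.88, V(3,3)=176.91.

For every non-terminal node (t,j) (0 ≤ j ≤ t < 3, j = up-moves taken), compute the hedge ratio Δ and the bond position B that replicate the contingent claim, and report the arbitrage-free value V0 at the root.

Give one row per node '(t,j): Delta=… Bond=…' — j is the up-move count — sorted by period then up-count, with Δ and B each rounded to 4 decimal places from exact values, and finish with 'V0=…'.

(0,0): Delta=0.4276 Bond=15.0972
(1,0): Delta=-0.7796 Bond=153.8604
(1,1): Delta=0.5947 Bond=-13.2656
(2,0): Delta=-2.6871 Bond=353.2841
(2,1): Delta=-0.5155 Bond=147.3077
(2,2): Delta=0.7485 Bond=-54.0418
V0=76.6690

Since d<R<u, set p* = (R−d)/(u−d) = 0.8113; price each node as the discounted p*-expectation of its children.
At expiry t=3: V(3,0)=243.8500, V(3,1)=119.0800, V(3,2)=78.8800, V(3,3)=176.9100
  t=2,j=0: stock 87.6096 → up 114.7686 (V=119.0800), down 68.3355 (V=243.8500). Price 117.8690; hedge Δ=-2.6871, bond B=353.2841.
  t=2,j=1: stock 147.1392 → up 192.7524 (V=78.8800), down 114.7686 (V=119.0800). Price 71.4586; hedge Δ=-0.5155, bond B=147.3077.
  t=2,j=2: stock 247.1184 → up 323.7251 (V=176.9100), down 192.7524 (V=78.8800). Price 130.9205; hedge Δ=0.7485, bond B=-54.0418.
  t=1,j=0: stock 112.3200 → up 147.1392 (V=71.4586), down 87.6096 (V=117.8690). Price 66.2936; hedge Δ=-0.7796, bond B=153.8604.
  t=1,j=1: stock 188.6400 → up 247.1184 (V=130.9205), down 147.1392 (V=71.4586). Price 98.9267; hedge Δ=0.5947, bond B=-13.2656.
  t=0,j=0: stock 144.0000 → up 188.6400 (V=98.9267), down 112.3200 (V=66.2936). Price 76.6690; hedge Δ=0.4276, bond B=15.0972.
Self-financing check: at every node Δ·S+B equals the discounted successor values.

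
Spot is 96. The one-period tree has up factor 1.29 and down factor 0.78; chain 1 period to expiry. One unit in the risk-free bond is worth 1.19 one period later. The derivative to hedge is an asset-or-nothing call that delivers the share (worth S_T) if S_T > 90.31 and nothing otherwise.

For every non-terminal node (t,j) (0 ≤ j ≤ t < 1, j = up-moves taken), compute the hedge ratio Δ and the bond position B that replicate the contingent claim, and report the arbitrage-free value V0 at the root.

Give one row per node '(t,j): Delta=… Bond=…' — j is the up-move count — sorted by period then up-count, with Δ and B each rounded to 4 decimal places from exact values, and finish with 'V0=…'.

(0,0): Delta=2.5294 Bond=-159.1616
V0=83.6619

Since d<R<u, set p* = (R−d)/(u−d) = 0.8039; price each node as the discounted p*-expectation of its children.
Terminal values V(1,·): V(1,0)=0.0000, V(1,1)=123.8400
  t=0,j=0: stock 96.0000 → up 123.8400 (V=123.8400), down 74.8800 (V=0.0000). Price 83.6619; hedge Δ=2.5294, bond B=-159.1616.
Check: Δ(0,0)·S0 + B(0,0) = 83.6619 = V0.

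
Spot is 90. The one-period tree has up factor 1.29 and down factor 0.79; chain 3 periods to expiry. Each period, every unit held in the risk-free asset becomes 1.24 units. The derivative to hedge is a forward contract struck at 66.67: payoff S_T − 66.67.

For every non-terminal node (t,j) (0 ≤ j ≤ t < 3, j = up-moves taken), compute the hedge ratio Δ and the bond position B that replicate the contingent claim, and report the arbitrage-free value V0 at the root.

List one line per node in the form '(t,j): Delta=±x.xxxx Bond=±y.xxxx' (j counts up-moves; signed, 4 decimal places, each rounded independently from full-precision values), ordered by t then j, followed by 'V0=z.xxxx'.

(0,0): Delta=1.0000 Bond=-34.9676
(1,0): Delta=1.0000 Bond=-43.3598
(1,1): Delta=1.0000 Bond=-43.3598
(2,0): Delta=1.0000 Bond=-53.7661
(2,1): Delta=1.0000 Bond=-53.7661
(2,2): Delta=1.0000 Bond=-53.7661
V0=55.0324

Risk-neutral probability p* = (R−d)/(u−d) = (1.24−0.79)/(1.29−0.79) = 0.9000.
Terminal values V(3,·): V(3,0)=-22.2965, V(3,1)=5.7880, V(3,2)=51.6475, V(3,3)=126.5320
  t=2,j=0: stock 56.1690 → up 72.4580 (V=5.7880), down 44.3735 (V=-22.2965). Price 2.4029; hedge Δ=1.0000, bond B=-53.7661.
  t=2,j=1: stock 91.7190 → up 118.3175 (V=51.6475), down 72.4580 (V=5.7880). Price 37.9529; hedge Δ=1.0000, bond B=-53.7661.
  t=2,j=2: stock 149.7690 → up 193.2020 (V=126.5320), down 118.3175 (V=51.6475). Price 96.0029; hedge Δ=1.0000, bond B=-53.7661.
  t=1,j=0: stock 71.1000 → up 91.7190 (V=37.9529), down 56.1690 (V=2.4029). Price 27.7402; hedge Δ=1.0000, bond B=-43.3598.
  t=1,j=1: stock 116.1000 → up 149.7690 (V=96.0029), down 91.7190 (V=37.9529). Price 72.7402; hedge Δ=1.0000, bond B=-43.3598.
  t=0,j=0: stock 90.0000 → up 116.1000 (V=72.7402), down 71.1000 (V=27.7402). Price 55.0324; hedge Δ=1.0000, bond B=-34.9676.
Self-financing check: at every node Δ·S+B equals the discounted successor values.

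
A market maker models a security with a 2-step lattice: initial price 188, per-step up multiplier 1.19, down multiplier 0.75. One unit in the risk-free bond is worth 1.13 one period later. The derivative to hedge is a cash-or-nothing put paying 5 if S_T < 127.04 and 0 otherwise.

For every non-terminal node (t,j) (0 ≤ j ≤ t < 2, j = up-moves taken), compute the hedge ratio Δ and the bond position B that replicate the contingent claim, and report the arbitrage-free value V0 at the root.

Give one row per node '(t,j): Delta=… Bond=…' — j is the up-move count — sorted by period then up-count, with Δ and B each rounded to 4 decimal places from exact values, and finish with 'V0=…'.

Since d<R<u, set p* = (R−d)/(u−d) = 0.8636; price each node as the discounted p*-expectation of its children.
At expiry t=2: V(2,0)=5.0000, V(2,1)=0.0000, V(2,2)=0.0000
(1,0): S=141.0000. Δ = (V_up−V_dn)/(S_up−S_dn) = (0.0000−5.0000)/(167.7900−105.7500) = -0.0806. V = [p*·0.0000 + (1−p*)·5.0000]/1.13 = 0.6034. B = V − Δ·S = 11.9670.
(1,1): S=223.7200. Δ = (V_up−V_dn)/(S_up−S_dn) = (0.0000−0.0000)/(266.2268−167.7900) = 0.0000. V = [p*·0.0000 + (1−p*)·0.0000]/1.13 = 0.0000. B = V − Δ·S = 0.0000.
(0,0): S=188.0000. Δ = (V_up−V_dn)/(S_up−S_dn) = (0.0000−0.6034)/(223.7200−141.0000) = -0.0073. V = [p*·0.0000 + (1−p*)·0.6034]/1.13 = 0.0728. B = V − Δ·S = 1.4441.
Check: Δ(0,0)·S0 + B(0,0) = 0.0728 = V0.

(0,0): Delta=-0.0073 Bond=1.4441
(1,0): Delta=-0.0806 Bond=11.9670
(1,1): Delta=0.0000 Bond=0.0000
V0=0.0728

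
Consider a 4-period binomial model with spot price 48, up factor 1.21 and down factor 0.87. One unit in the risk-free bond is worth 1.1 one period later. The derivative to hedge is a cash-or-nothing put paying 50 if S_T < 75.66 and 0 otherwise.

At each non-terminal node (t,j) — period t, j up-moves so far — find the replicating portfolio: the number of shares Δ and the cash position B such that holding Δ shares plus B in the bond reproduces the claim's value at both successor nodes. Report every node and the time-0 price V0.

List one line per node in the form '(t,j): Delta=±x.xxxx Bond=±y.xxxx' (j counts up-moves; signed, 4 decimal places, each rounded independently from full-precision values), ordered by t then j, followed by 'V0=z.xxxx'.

The replicating-portfolio and risk-neutral prices coincide; use p* = (1.1−0.87)/(1.21−0.87) = 0.6765 for the latter.
Terminal values V(4,·): V(4,0)=50.0000, V(4,1)=50.0000, V(4,2)=50.0000, V(4,3)=50.0000, V(4,4)=0.0000
(3,0): S=31.6081. Δ = (V_up−V_dn)/(S_up−S_dn) = (50.0000−50.0000)/(38.2459−27.4991) = 0.0000. V = [p*·50.0000 + (1−p*)·50.0000]/1.1 = 45.4545. B = V − Δ·S = 45.4545.
(3,1): S=43.9608. Δ = (V_up−V_dn)/(S_up−S_dn) = (50.0000−50.0000)/(53.1925−38.2459) = 0.0000. V = [p*·50.0000 + (1−p*)·50.0000]/1.1 = 45.4545. B = V − Δ·S = 45.4545.
(3,2): S=61.1408. Δ = (V_up−V_dn)/(S_up−S_dn) = (50.0000−50.0000)/(73.9804−53.1925) = 0.0000. V = [p*·50.0000 + (1−p*)·50.0000]/1.1 = 45.4545. B = V − Δ·S = 45.4545.
(3,3): S=85.0349. Δ = (V_up−V_dn)/(S_up−S_dn) = (0.0000−50.0000)/(102.8923−73.9804) = -1.7294. V = [p*·0.0000 + (1−p*)·50.0000]/1.1 = 14.7059. B = V − Δ·S = 161.7647.
(2,0): S=36.3312. Δ = (V_up−V_dn)/(S_up−S_dn) = (45.4545−45.4545)/(43.9608−31.6081) = 0.0000. V = [p*·45.4545 + (1−p*)·45.4545]/1.1 = 41.3223. B = V − Δ·S = 41.3223.
(2,1): S=50.5296. Δ = (V_up−V_dn)/(S_up−S_dn) = (45.4545−45.4545)/(61.1408−43.9608) = 0.0000. V = [p*·45.4545 + (1−p*)·45.4545]/1.1 = 41.3223. B = V − Δ·S = 41.3223.
(2,2): S=70.2768. Δ = (V_up−V_dn)/(S_up−S_dn) = (14.7059−45.4545)/(85.0349−61.1408) = -1.2869. V = [p*·14.7059 + (1−p*)·45.4545]/1.1 = 22.4127. B = V − Δ·S = 112.8500.
(1,0): S=41.7600. Δ = (V_up−V_dn)/(S_up−S_dn) = (41.3223−41.3223)/(50.5296−36.3312) = 0.0000. V = [p*·41.3223 + (1−p*)·41.3223]/1.1 = 37.5657. B = V − Δ·S = 37.5657.
(1,1): S=58.0800. Δ = (V_up−V_dn)/(S_up−S_dn) = (22.4127−41.3223)/(70.2768−50.5296) = -0.9576. V = [p*·22.4127 + (1−p*)·41.3223]/1.1 = 25.9368. B = V − Δ·S = 81.5533.
(0,0): S=48.0000. Δ = (V_up−V_dn)/(S_up−S_dn) = (25.9368−37.5657)/(58.0800−41.7600) = -0.7126. V = [p*·25.9368 + (1−p*)·37.5657]/1.1 = 26.9992. B = V − Δ·S = 61.2019.
Root portfolio cost Δ·48+B reproduces V0=26.9992.

(0,0): Delta=-0.7126 Bond=61.2019
(1,0): Delta=0.0000 Bond=37.5657
(1,1): Delta=-0.9576 Bond=81.5533
(2,0): Delta=0.0000 Bond=41.3223
(2,1): Delta=0.0000 Bond=41.3223
(2,2): Delta=-1.2869 Bond=112.8500
(3,0): Delta=0.0000 Bond=45.4545
(3,1): Delta=0.0000 Bond=45.4545
(3,2): Delta=0.0000 Bond=45.4545
(3,3): Delta=-1.7294 Bond=161.7647
V0=26.9992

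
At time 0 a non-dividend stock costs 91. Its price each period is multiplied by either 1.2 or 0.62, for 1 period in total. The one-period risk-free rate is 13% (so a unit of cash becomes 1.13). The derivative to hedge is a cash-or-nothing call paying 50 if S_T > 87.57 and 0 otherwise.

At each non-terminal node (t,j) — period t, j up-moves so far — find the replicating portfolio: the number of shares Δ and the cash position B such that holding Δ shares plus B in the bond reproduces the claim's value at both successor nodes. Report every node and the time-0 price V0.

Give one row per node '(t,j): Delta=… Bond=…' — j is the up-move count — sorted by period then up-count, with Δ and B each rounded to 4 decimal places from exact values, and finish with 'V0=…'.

Risk-neutral probability p* = (R−d)/(u−d) = (1.13−0.62)/(1.2−0.62) = 0.8793.
Terminal payoffs: V(1,0)=0.0000, V(1,1)=50.0000
Node (0,0) S=91.0000: V=(p*·50.0000+(1−p*)·0.0000)/1.13=38.9075; Δ=(50.0000−0.0000)/(109.2000−56.4200)=0.9473; B=V−Δ·S=-47.2994
The time-0 hedge costs 38.9075, which is the no-arbitrage price.

(0,0): Delta=0.9473 Bond=-47.2994
V0=38.9075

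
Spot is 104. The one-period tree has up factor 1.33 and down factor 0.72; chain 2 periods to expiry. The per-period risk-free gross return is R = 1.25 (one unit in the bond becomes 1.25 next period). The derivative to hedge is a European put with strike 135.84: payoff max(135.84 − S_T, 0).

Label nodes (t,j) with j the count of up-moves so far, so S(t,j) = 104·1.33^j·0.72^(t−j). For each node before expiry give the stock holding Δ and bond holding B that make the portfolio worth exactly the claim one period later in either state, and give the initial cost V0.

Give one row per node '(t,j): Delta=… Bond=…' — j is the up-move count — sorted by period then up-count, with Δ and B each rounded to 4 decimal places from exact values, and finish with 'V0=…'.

(0,0): Delta=-0.4727 Bond=55.3509
(1,0): Delta=-1.0000 Bond=108.6720
(1,1): Delta=-0.4296 Bond=63.2288
V0=6.1890

No-arbitrage ⇒ martingale measure with p* = (R−d)/(u−d) = 0.8689.
Payoff layer (t=2): V(2,0)=81.9264, V(2,1)=36.2496, V(2,2)=0.0000
Node (1,0) S=74.8800: V=(p*·36.2496+(1−p*)·81.9264)/1.25=33.7920; Δ=(36.2496−81.9264)/(99.5904−53.9136)=-1.0000; B=V−Δ·S=108.6720
Node (1,1) S=138.3200: V=(p*·0.0000+(1−p*)·36.2496)/1.25=3.8032; Δ=(0.0000−36.2496)/(183.9656−99.5904)=-0.4296; B=V−Δ·S=63.2288
Node (0,0) S=104.0000: V=(p*·3.8032+(1−p*)·33.7920)/1.25=6.1890; Δ=(3.8032−33.7920)/(138.3200−74.8800)=-0.4727; B=V−Δ·S=55.3509
Self-financing check: at every node Δ·S+B equals the discounted successor values.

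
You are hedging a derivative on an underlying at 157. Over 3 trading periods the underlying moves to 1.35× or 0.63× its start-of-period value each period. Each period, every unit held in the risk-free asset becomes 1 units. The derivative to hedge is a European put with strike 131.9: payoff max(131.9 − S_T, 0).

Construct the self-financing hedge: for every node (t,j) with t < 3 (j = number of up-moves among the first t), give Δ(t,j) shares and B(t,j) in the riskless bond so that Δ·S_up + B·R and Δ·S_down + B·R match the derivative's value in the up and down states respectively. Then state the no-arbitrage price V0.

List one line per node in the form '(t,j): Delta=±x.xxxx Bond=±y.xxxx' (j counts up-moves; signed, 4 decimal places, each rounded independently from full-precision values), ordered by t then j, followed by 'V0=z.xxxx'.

(0,0): Delta=-0.3050 Bond=75.9249
(1,0): Delta=-0.6510 Bond=110.1532
(1,1): Delta=-0.1522 Bond=43.5468
(2,0): Delta=-1.0000 Bond=131.9000
(2,1): Delta=-0.4970 Bond=89.5820
(2,2): Delta=0.0000 Bond=0.0000
V0=28.0471

The replicating-portfolio and risk-neutral prices coincide; use p* = (1−0.63)/(1.35−0.63) = 0.5139 for the latter.
At expiry t=3: V(3,0)=92.6426, V(3,1)=47.7770, V(3,2)=0.0000, V(3,3)=0.0000
Node (2,0) S=62.3133: V=(p*·47.7770+(1−p*)·92.6426)/1=69.5867; Δ=(47.7770−92.6426)/(84.1230−39.2574)=-1.0000; B=V−Δ·S=131.9000
Node (2,1) S=133.5285: V=(p*·0.0000+(1−p*)·47.7770)/1=23.2250; Δ=(0.0000−47.7770)/(180.2635−84.1230)=-0.4970; B=V−Δ·S=89.5820
Node (2,2) S=286.1325: V=(p*·0.0000+(1−p*)·0.0000)/1=0.0000; Δ=(0.0000−0.0000)/(386.2789−180.2635)=0.0000; B=V−Δ·S=0.0000
Node (1,0) S=98.9100: V=(p*·23.2250+(1−p*)·69.5867)/1=45.7619; Δ=(23.2250−69.5867)/(133.5285−62.3133)=-0.6510; B=V−Δ·S=110.1532
Node (1,1) S=211.9500: V=(p*·0.0000+(1−p*)·23.2250)/1=11.2899; Δ=(0.0000−23.2250)/(286.1325−133.5285)=-0.1522; B=V−Δ·S=43.5468
Node (0,0) S=157.0000: V=(p*·11.2899+(1−p*)·45.7619)/1=28.0471; Δ=(11.2899−45.7619)/(211.9500−98.9100)=-0.3050; B=V−Δ·S=75.9249
Each (Δ,B) replicates both successor values, so the strategy is self-financing and V0 is arbitrage-free.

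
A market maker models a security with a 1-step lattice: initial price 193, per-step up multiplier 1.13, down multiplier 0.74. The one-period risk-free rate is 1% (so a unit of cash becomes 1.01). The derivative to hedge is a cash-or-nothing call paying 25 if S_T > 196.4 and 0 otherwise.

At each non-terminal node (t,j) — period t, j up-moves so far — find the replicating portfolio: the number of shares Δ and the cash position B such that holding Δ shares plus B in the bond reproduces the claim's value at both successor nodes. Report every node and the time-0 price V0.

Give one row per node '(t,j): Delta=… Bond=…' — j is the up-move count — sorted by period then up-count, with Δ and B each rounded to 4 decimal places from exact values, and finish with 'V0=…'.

Since d<R<u, set p* = (R−d)/(u−d) = 0.6923; price each node as the discounted p*-expectation of its children.
Payoff layer (t=1): V(1,0)=0.0000, V(1,1)=25.0000
  t=0,j=0: stock 193.0000 → up 218.0900 (V=25.0000), down 142.8200 (V=0.0000). Price 17.1363; hedge Δ=0.3321, bond B=-46.9662.
Self-financing check: at every node Δ·S+B equals the discounted successor values.

(0,0): Delta=0.3321 Bond=-46.9662
V0=17.1363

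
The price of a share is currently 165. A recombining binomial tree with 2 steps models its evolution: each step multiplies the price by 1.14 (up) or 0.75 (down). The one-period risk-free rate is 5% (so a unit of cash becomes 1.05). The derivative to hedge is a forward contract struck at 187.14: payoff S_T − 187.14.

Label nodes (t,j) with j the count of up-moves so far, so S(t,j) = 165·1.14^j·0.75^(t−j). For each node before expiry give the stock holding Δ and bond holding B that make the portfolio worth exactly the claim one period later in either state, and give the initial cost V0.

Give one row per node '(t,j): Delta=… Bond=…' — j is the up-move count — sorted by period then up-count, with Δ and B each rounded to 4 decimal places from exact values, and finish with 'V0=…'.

(0,0): Delta=1.0000 Bond=-169.7415
(1,0): Delta=1.0000 Bond=-178.2286
(1,1): Delta=1.0000 Bond=-178.2286
V0=-4.7415

The replicating-portfolio and risk-neutral prices coincide; use p* = (1.05−0.75)/(1.14−0.75) = 0.7692 for the latter.
Terminal values V(2,·): V(2,0)=-94.3275, V(2,1)=-46.0650, V(2,2)=27.2940
(1,0): S=123.7500. Δ = (V_up−V_dn)/(S_up−S_dn) = (-46.0650−-94.3275)/(141.0750−92.8125) = 1.0000. V = [p*·-46.0650 + (1−p*)·-94.3275]/1.05 = -54.4786. B = V − Δ·S = -178.2286.
(1,1): S=188.1000. Δ = (V_up−V_dn)/(S_up−S_dn) = (27.2940−-46.0650)/(214.4340−141.0750) = 1.0000. V = [p*·27.2940 + (1−p*)·-46.0650]/1.05 = 9.8714. B = V − Δ·S = -178.2286.
(0,0): S=165.0000. Δ = (V_up−V_dn)/(S_up−S_dn) = (9.8714−-54.4786)/(188.1000−123.7500) = 1.0000. V = [p*·9.8714 + (1−p*)·-54.4786]/1.05 = -4.7415. B = V − Δ·S = -169.7415.
Check: Δ(0,0)·S0 + B(0,0) = -4.7415 = V0.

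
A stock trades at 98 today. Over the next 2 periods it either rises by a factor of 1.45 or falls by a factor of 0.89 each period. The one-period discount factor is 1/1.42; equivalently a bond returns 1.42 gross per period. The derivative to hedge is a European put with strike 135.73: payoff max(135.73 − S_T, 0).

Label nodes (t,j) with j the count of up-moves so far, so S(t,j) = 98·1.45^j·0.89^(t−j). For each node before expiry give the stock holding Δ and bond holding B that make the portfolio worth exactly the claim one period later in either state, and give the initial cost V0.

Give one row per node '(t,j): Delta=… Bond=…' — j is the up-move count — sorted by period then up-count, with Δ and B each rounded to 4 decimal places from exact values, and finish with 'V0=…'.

(0,0): Delta=-0.1460 Bond=14.8611
(1,0): Delta=-1.0000 Bond=95.5845
(1,1): Delta=-0.1164 Bond=16.8869
V0=0.5484

Under the risk-neutral measure, an up-move has probability p* = (R−d)/(u−d) = 0.9464 and values discount at R = 1.42.
Terminal values V(2,·): V(2,0)=58.1042, V(2,1)=9.2610, V(2,2)=0.0000
Node (1,0) S=87.2200: V=(p*·9.2610+(1−p*)·58.1042)/1.42=8.3645; Δ=(9.2610−58.1042)/(126.4690−77.6258)=-1.0000; B=V−Δ·S=95.5845
Node (1,1) S=142.1000: V=(p*·0.0000+(1−p*)·9.2610)/1.42=0.3494; Δ=(0.0000−9.2610)/(206.0450−126.4690)=-0.1164; B=V−Δ·S=16.8869
Node (0,0) S=98.0000: V=(p*·0.3494+(1−p*)·8.3645)/1.42=0.5484; Δ=(0.3494−8.3645)/(142.1000−87.2200)=-0.1460; B=V−Δ·S=14.8611
Each (Δ,B) replicates both successor values, so the strategy is self-financing and V0 is arbitrage-free.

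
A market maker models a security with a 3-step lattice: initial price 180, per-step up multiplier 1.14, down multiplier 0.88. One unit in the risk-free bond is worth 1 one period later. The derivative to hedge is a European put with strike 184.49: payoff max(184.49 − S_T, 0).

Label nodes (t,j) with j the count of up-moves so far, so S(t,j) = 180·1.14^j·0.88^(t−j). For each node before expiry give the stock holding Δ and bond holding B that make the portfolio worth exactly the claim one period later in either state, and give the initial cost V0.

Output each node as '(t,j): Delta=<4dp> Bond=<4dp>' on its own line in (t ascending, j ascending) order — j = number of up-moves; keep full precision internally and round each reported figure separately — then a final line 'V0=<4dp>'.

Risk-neutral probability p* = (R−d)/(u−d) = (1−0.88)/(1.14−0.88) = 0.4615.
Payoff layer (t=3): V(3,0)=61.8250, V(3,1)=25.5831, V(3,2)=0.0000, V(3,3)=0.0000
  t=2,j=0: stock 139.3920 → up 158.9069 (V=25.5831), down 122.6650 (V=61.8250). Price 45.0980; hedge Δ=-1.0000, bond B=184.4900.
  t=2,j=1: stock 180.5760 → up 205.8566 (V=0.0000), down 158.9069 (V=25.5831). Price 13.7755; hedge Δ=-0.5449, bond B=112.1721.
  t=2,j=2: stock 233.9280 → up 266.6779 (V=0.0000), down 205.8566 (V=0.0000). Price 0.0000; hedge Δ=0.0000, bond B=0.0000.
  t=1,j=0: stock 158.4000 → up 180.5760 (V=13.7755), down 139.3920 (V=45.0980). Price 30.6415; hedge Δ=-0.7605, bond B=151.1125.
  t=1,j=1: stock 205.2000 → up 233.9280 (V=0.0000), down 180.5760 (V=13.7755). Price 7.4176; hedge Δ=-0.2582, bond B=60.4004.
  t=0,j=0: stock 180.0000 → up 205.2000 (V=7.4176), down 158.4000 (V=30.6415). Price 19.9228; hedge Δ=-0.4962, bond B=109.2454.
Check: Δ(0,0)·S0 + B(0,0) = 19.9228 = V0.

(0,0): Delta=-0.4962 Bond=109.2454
(1,0): Delta=-0.7605 Bond=151.1125
(1,1): Delta=-0.2582 Bond=60.4004
(2,0): Delta=-1.0000 Bond=184.4900
(2,1): Delta=-0.5449 Bond=112.1721
(2,2): Delta=0.0000 Bond=0.0000
V0=19.9228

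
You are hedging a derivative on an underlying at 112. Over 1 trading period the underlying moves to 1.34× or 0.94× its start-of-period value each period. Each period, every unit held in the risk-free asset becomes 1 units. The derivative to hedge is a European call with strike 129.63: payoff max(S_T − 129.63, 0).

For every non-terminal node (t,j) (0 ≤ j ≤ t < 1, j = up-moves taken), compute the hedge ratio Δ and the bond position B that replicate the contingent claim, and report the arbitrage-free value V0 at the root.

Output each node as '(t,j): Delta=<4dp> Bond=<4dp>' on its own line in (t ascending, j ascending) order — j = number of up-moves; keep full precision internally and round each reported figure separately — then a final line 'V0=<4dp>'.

Since d<R<u, set p* = (R−d)/(u−d) = 0.1500; price each node as the discounted p*-expectation of its children.
Terminal payoffs: V(1,0)=0.0000, V(1,1)=20.4500
Node (0,0) S=112.0000: V=(p*·20.4500+(1−p*)·0.0000)/1=3.0675; Δ=(20.4500−0.0000)/(150.0800−105.2800)=0.4565; B=V−Δ·S=-48.0575
Self-financing check: at every node Δ·S+B equals the discounted successor values.

(0,0): Delta=0.4565 Bond=-48.0575
V0=3.0675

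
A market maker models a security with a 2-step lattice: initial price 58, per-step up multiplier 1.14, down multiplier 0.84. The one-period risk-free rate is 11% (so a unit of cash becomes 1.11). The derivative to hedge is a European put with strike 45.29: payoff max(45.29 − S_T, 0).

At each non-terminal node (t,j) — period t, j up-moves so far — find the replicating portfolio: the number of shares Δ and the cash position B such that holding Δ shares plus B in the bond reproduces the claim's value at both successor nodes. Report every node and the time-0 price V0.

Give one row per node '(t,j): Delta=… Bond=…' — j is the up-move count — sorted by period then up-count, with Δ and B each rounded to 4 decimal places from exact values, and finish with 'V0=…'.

(0,0): Delta=-0.0226 Bond=1.3463
(1,0): Delta=-0.2987 Bond=14.9439
(1,1): Delta=0.0000 Bond=0.0000
V0=0.0354

Under the risk-neutral measure, an up-move has probability p* = (R−d)/(u−d) = 0.9000 and values discount at R = 1.11.
Payoff layer (t=2): V(2,0)=4.3652, V(2,1)=0.0000, V(2,2)=0.0000
  t=1,j=0: stock 48.7200 → up 55.5408 (V=0.0000), down 40.9248 (V=4.3652). Price 0.3933; hedge Δ=-0.2987, bond B=14.9439.
  t=1,j=1: stock 66.1200 → up 75.3768 (V=0.0000), down 55.5408 (V=0.0000). Price 0.0000; hedge Δ=0.0000, bond B=0.0000.
  t=0,j=0: stock 58.0000 → up 66.1200 (V=0.0000), down 48.7200 (V=0.3933). Price 0.0354; hedge Δ=-0.0226, bond B=1.3463.
Root portfolio cost Δ·58+B reproduces V0=0.0354.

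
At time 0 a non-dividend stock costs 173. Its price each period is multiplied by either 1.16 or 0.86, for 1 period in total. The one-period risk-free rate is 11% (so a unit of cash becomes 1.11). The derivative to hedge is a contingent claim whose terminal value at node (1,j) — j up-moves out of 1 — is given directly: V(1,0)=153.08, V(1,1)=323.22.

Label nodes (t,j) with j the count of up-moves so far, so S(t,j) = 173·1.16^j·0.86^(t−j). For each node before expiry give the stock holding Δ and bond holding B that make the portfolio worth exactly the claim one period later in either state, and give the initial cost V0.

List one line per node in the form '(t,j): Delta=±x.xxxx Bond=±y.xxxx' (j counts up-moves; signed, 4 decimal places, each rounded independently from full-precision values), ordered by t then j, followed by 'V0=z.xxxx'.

(0,0): Delta=3.2782 Bond=-301.4907
V0=265.6426

No-arbitrage ⇒ martingale measure with p* = (R−d)/(u−d) = 0.8333.
Terminal payoffs: V(1,0)=153.0800, V(1,1)=323.2200
  t=0,j=0: stock 173.0000 → up 200.6800 (V=323.2200), down 148.7800 (V=153.0800). Price 265.6426; hedge Δ=3.2782, bond B=-301.4907.
Root portfolio cost Δ·173+B reproduces V0=265.6426.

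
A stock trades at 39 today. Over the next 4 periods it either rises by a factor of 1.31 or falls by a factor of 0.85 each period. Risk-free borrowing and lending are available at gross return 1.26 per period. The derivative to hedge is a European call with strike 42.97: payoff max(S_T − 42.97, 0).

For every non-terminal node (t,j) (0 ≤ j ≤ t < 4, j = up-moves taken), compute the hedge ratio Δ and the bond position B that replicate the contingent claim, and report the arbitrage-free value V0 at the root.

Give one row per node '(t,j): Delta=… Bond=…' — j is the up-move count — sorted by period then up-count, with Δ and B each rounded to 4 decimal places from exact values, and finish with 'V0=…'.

Since d<R<u, set p* = (R−d)/(u−d) = 0.8913; price each node as the discounted p*-expectation of its children.
Terminal payoffs: V(4,0)=0.0000, V(4,1)=0.0000, V(4,2)=5.3854, V(4,3)=31.5542, V(4,4)=71.8850
Node (3,0) S=23.9509: V=(p*·0.0000+(1−p*)·0.0000)/1.26=0.0000; Δ=(0.0000−0.0000)/(31.3756−20.3582)=0.0000; B=V−Δ·S=0.0000
Node (3,1) S=36.9125: V=(p*·5.3854+(1−p*)·0.0000)/1.26=3.8096; Δ=(5.3854−0.0000)/(48.3554−31.3756)=0.3172; B=V−Δ·S=-7.8979
Node (3,2) S=56.8887: V=(p*·31.5542+(1−p*)·5.3854)/1.26=22.7855; Δ=(31.5542−5.3854)/(74.5242−48.3554)=1.0000; B=V−Δ·S=-34.1032
Node (3,3) S=87.6755: V=(p*·71.8850+(1−p*)·31.5542)/1.26=53.5724; Δ=(71.8850−31.5542)/(114.8550−74.5242)=1.0000; B=V−Δ·S=-34.1032
Node (2,0) S=28.1775: V=(p*·3.8096+(1−p*)·0.0000)/1.26=2.6948; Δ=(3.8096−0.0000)/(36.9125−23.9509)=0.2939; B=V−Δ·S=-5.5868
Node (2,1) S=43.4265: V=(p*·22.7855+(1−p*)·3.8096)/1.26=16.4468; Δ=(22.7855−3.8096)/(56.8887−36.9125)=0.9499; B=V−Δ·S=-24.8054
Node (2,2) S=66.9279: V=(p*·53.5724+(1−p*)·22.7855)/1.26=39.8619; Δ=(53.5724−22.7855)/(87.6755−56.8887)=1.0000; B=V−Δ·S=-27.0660
Node (1,0) S=33.1500: V=(p*·16.4468+(1−p*)·2.6948)/1.26=11.8667; Δ=(16.4468−2.6948)/(43.4265−28.1775)=0.9018; B=V−Δ·S=-18.0289
Node (1,1) S=51.0900: V=(p*·39.8619+(1−p*)·16.4468)/1.26=29.6165; Δ=(39.8619−16.4468)/(66.9279−43.4265)=0.9963; B=V−Δ·S=-21.2859
Node (0,0) S=39.0000: V=(p*·29.6165+(1−p*)·11.8667)/1.26=21.9739; Δ=(29.6165−11.8667)/(51.0900−33.1500)=0.9894; B=V−Δ·S=-16.6126
The time-0 hedge costs 21.9739, which is the no-arbitrage price.

(0,0): Delta=0.9894 Bond=-16.6126
(1,0): Delta=0.9018 Bond=-18.0289
(1,1): Delta=0.9963 Bond=-21.2859
(2,0): Delta=0.2939 Bond=-5.5868
(2,1): Delta=0.9499 Bond=-24.8054
(2,2): Delta=1.0000 Bond=-27.0660
(3,0): Delta=0.0000 Bond=0.0000
(3,1): Delta=0.3172 Bond=-7.8979
(3,2): Delta=1.0000 Bond=-34.1032
(3,3): Delta=1.0000 Bond=-34.1032
V0=21.9739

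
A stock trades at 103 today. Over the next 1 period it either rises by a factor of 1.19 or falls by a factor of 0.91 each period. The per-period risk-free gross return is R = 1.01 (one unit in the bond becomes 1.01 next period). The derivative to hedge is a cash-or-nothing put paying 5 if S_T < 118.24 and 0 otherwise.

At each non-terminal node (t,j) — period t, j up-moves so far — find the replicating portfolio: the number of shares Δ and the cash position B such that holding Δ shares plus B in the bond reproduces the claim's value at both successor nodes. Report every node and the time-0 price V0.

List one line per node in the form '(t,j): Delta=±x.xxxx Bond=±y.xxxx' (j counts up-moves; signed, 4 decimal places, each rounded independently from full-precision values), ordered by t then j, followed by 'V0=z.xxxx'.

(0,0): Delta=-0.1734 Bond=21.0396
V0=3.1825

Risk-neutral probability p* = (R−d)/(u−d) = (1.01−0.91)/(1.19−0.91) = 0.3571.
Terminal payoffs: V(1,0)=5.0000, V(1,1)=0.0000
Node (0,0) S=103.0000: V=(p*·0.0000+(1−p*)·5.0000)/1.01=3.1825; Δ=(0.0000−5.0000)/(122.5700−93.7300)=-0.1734; B=V−Δ·S=21.0396
The time-0 hedge costs 3.1825, which is the no-arbitrage price.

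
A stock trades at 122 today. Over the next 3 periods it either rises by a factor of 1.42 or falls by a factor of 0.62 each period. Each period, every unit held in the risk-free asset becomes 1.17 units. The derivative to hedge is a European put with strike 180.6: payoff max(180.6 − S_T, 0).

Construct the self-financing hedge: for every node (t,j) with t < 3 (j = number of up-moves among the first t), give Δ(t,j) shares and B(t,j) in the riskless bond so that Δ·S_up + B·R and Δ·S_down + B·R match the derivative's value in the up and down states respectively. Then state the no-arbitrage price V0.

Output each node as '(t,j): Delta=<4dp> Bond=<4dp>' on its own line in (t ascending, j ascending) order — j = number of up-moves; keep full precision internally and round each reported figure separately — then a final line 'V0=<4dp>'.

(0,0): Delta=-0.4031 Bond=74.1727
(1,0): Delta=-1.0000 Bond=131.9307
(1,1): Delta=-0.2847 Bond=66.2600
(2,0): Delta=-1.0000 Bond=154.3590
(2,1): Delta=-1.0000 Bond=154.3590
(2,2): Delta=-0.1427 Bond=42.5992
V0=24.9931

The replicating-portfolio and risk-neutral prices coincide; use p* = (1.17−0.62)/(1.42−0.62) = 0.6875 for the latter.
Payoff layer (t=3): V(3,0)=151.5240, V(3,1)=114.0065, V(3,2)=28.0795, V(3,3)=0.0000
Node (2,0) S=46.8968: V=(p*·114.0065+(1−p*)·151.5240)/1.17=107.4622; Δ=(114.0065−151.5240)/(66.5935−29.0760)=-1.0000; B=V−Δ·S=154.3590
Node (2,1) S=107.4088: V=(p*·28.0795+(1−p*)·114.0065)/1.17=46.9502; Δ=(28.0795−114.0065)/(152.5205−66.5935)=-1.0000; B=V−Δ·S=154.3590
Node (2,2) S=246.0008: V=(p*·0.0000+(1−p*)·28.0795)/1.17=7.4999; Δ=(0.0000−28.0795)/(349.3211−152.5205)=-0.1427; B=V−Δ·S=42.5992
Node (1,0) S=75.6400: V=(p*·46.9502+(1−p*)·107.4622)/1.17=56.2907; Δ=(46.9502−107.4622)/(107.4088−46.8968)=-1.0000; B=V−Δ·S=131.9307
Node (1,1) S=173.2400: V=(p*·7.4999+(1−p*)·46.9502)/1.17=16.9471; Δ=(7.4999−46.9502)/(246.0008−107.4088)=-0.2847; B=V−Δ·S=66.2600
Node (0,0) S=122.0000: V=(p*·16.9471+(1−p*)·56.2907)/1.17=24.9931; Δ=(16.9471−56.2907)/(173.2400−75.6400)=-0.4031; B=V−Δ·S=74.1727
The time-0 hedge costs 24.9931, which is the no-arbitrage price.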